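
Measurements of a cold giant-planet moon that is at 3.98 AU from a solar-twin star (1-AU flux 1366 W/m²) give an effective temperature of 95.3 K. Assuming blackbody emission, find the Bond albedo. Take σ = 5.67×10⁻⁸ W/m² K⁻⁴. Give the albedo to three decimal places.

Flux at the orbit: S = 1366/(3.98)² = 86.24 W/m².
From σT⁴ = S(1−α)/4 we invert for α: 1−α = 4σT⁴/S.
4σT⁴ = 4·5.67×10⁻⁸·(95.3)⁴ = 18.71 W/m².
1−α = 18.71/86.24 = 0.2169, so α = 0.7831.

0.783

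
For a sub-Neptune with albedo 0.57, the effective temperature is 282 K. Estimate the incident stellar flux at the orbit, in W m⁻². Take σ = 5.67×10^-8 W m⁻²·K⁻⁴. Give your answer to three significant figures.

Invert the energy balance for S: S = 4σT⁴/(1−α).
σT⁴ = 5.67×10⁻⁸·(282)⁴ = 358.6 W m⁻².
So S = 4×358.6/(1−0.57) = 3336 W m⁻².

3340 W m⁻²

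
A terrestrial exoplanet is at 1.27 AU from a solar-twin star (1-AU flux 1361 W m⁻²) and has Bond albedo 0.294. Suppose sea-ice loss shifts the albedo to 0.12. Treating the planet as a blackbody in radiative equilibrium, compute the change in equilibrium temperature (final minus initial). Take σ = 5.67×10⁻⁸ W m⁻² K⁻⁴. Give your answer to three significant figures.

Irradiance scales as 1/d², so S = 1361 W m⁻² × (1/1.27)² = 843.8 W m⁻².
Initial: T₁ = [S(1−0.294)/(4σ)]^(1/4) = 226.4 K.
After:  T₂ = [843.8·0.88/(4σ)]^(1/4) = 239.2 K.
ΔT = T₂ − T₁ = 12.82 K.

12.8 K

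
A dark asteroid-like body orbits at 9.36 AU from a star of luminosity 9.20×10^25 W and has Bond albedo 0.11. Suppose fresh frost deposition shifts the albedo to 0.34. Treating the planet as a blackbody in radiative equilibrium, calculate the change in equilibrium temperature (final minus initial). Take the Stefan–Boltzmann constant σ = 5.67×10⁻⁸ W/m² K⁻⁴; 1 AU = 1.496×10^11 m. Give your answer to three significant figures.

d = 9.36 × 1.496×10^11 m = 1.400×10^12 m.
Flux at the orbit: S = L/(4πd²) = 9.20×10^25/(4π·(1.40×10^12)²) = 3.734 W/m².
Initial: T₁ = [S(1−0.11)/(4σ)]^(1/4) = 61.87 K.
Final:   T₂ = [S(1−0.34)/(4σ)]^(1/4) = 57.41 K.
ΔT = T₂ − T₁ = -4.456 K.

-4.46 K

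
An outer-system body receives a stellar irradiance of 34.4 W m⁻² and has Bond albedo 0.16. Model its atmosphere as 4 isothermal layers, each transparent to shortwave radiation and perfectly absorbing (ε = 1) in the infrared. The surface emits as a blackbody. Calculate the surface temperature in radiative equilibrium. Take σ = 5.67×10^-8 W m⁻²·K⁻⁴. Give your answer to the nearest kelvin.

Top-of-atmosphere balance: σT_e⁴ = S(1−α)/4 = 7.224 W m⁻² → T_e = 106.2 K.
For an N-layer opaque stack, T_s⁴ = (N+1)T_e⁴, hence T_s = (5)^(1/4)×106.2 K = 158.9 K.

159 kelvin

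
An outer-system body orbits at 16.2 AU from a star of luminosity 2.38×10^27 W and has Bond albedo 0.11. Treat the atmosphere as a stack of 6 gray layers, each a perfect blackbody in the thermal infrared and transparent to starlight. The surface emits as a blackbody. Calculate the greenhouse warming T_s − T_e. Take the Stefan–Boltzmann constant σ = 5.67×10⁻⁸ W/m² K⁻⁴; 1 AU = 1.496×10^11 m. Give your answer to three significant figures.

66.5 K

Orbital distance: d = 16.2 AU = 2.424×10^12 m.
S = L/(4πd²) = 32.25 W/m².
OLR = S(1−α)/4 = 7.175 W/m²; the top layer radiates at T_e = 106.1 K.
Surface: T_s = (7)^¼·T_e = 172.5 K.
Warming: T_s − T_e = 66.46 K.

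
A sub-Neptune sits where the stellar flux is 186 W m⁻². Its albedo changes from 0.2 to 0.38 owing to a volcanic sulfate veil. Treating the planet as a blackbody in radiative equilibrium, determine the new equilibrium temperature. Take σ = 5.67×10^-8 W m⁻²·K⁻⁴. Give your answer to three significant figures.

150 K

With the new albedo, S(1−α₂)/4 = 28.83 W m⁻², so T₂ = 150.2 K.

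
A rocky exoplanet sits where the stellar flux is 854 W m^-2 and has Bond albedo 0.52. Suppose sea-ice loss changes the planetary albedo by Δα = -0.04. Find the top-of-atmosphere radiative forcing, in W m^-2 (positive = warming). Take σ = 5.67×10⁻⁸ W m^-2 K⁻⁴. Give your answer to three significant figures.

TOA radiative forcing: ΔF = −S·Δα/4 = −854.0·(-0.04)/4 = 8.540 W m^-2.

8.54 W m^-2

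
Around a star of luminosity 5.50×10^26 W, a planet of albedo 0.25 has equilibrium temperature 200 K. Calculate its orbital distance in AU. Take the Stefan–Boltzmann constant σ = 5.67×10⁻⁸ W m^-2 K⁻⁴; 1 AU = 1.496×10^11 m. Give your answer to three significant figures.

2.01 AU

The flux needed for this T is 4σT⁴/(1−0.25) = 483.8 W m^-2.
S = L/(4πd²) → d = √(L/4πS) = √(5.50×10^26/(4π·483.8)) = 3.008×10^11 m = 2.010 AU.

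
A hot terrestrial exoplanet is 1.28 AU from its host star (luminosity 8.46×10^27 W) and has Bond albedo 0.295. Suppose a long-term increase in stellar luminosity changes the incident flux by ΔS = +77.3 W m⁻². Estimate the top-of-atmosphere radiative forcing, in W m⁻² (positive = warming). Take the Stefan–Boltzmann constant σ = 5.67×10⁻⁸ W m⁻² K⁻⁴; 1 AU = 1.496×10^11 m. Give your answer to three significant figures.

13.6 W m⁻²

Orbital distance: d = 1.28 AU = 1.915×10^11 m.
Spreading L over a sphere of radius d: S = 8.46×10^27/(4π·1.91×10^11²) = 18360 W m⁻².
ΔF = Δ[S(1−α)]/4 = (1−0.295)·+77.3/4 = 13.62 W m⁻².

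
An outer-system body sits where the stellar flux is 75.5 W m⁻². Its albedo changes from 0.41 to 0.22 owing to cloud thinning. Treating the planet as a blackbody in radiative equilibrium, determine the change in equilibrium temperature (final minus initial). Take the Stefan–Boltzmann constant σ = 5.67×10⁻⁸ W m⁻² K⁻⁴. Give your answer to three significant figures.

8.56 K

Before: T₁ = [75.50·0.59/(4σ)]^(1/4) = 118.4 K.
After:  T₂ = [75.50·0.78/(4σ)]^(1/4) = 126.9 K.
ΔT = T₂ − T₁ = 8.557 K.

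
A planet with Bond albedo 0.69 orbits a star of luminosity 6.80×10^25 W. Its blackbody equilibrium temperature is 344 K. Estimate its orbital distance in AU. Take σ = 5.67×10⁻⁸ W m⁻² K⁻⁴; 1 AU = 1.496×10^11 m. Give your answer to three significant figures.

0.154 AU

The flux needed for this T is 4σT⁴/(1−0.69) = 10250 W m⁻².
Then d = [L/(4πS)]^(1/2) = 2.298×10^10 m, i.e. 0.1536 AU.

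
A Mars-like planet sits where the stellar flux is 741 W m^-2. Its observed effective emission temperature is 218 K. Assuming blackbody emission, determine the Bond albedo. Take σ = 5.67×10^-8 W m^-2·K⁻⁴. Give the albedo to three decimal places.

From σT⁴ = S(1−α)/4 we invert for α: 1−α = 4σT⁴/S.
4σT⁴ = 4·5.67×10⁻⁸·(218)⁴ = 512.2 W m^-2.
1−α = 512.2/741.0 = 0.6913, so α = 0.3087.

0.309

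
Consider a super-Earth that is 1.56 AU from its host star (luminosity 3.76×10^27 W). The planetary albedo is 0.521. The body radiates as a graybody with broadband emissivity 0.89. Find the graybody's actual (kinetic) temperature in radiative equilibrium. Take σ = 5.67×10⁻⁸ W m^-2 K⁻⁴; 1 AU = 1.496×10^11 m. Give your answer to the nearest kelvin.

d = 1.56 × 1.496×10^11 m = 2.334×10^11 m.
Spreading L over a sphere of radius d: S = 3.76×10^27/(4π·2.33×10^11²) = 5494 W m^-2.
The planet absorbs (1−α)S over its disc πR² and re-emits over 4πR², so the mean absorbed flux is (1−0.521)·5494/4 = 657.9 W m^-2.
Equating to εσT⁴ with ε = 0.89: T = (657.9/0.89σ)^(1/4) = 337.9 K.

338 kelvin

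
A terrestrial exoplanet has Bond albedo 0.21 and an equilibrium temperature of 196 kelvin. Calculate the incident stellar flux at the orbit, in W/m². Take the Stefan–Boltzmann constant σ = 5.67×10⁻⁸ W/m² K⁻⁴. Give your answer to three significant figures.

Invert the energy balance for S: S = 4σT⁴/(1−α).
The emitted flux is σT⁴ = 83.68 W/m².
S = 4·83.68/0.79 = 423.7 W/m².

424 W/m²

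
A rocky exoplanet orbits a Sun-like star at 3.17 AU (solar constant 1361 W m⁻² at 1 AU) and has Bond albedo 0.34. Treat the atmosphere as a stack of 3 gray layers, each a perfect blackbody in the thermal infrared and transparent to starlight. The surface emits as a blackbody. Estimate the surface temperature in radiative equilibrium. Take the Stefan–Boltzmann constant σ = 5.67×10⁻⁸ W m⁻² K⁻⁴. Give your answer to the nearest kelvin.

Irradiance scales as 1/d², so S = 1361 W m⁻² × (1/3.17)² = 135.4 W m⁻².
Top-of-atmosphere balance: σT_e⁴ = S(1−α)/4 = 22.35 W m⁻² → T_e = 140.9 K.
Layer-by-layer balance gives σT_s⁴ = (N+1)σT_e⁴, so T_s = 4^¼·140.9 = 199.3 K.

199 K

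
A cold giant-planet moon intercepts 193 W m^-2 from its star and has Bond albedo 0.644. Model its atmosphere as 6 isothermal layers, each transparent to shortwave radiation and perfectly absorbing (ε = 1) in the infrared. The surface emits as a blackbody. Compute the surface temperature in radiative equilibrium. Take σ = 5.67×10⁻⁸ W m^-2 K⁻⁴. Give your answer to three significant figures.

The effective emission temperature is T_e = [S(1−α)/(4σ)]^¼ = 131.9 K.
Layer-by-layer balance gives σT_s⁴ = (N+1)σT_e⁴, so T_s = 7^¼·131.9 = 214.6 K.

215 K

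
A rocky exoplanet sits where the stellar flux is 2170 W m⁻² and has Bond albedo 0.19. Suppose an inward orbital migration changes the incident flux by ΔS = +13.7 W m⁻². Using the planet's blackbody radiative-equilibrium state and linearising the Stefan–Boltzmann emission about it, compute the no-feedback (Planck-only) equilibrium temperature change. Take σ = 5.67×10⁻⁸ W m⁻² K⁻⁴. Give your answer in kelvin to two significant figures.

The baseline emission temperature is T_e = 296.7 K.
ΔF = Δ[S(1−α)]/4 = (1−0.19)·+13.7/4 = 2.774 W m⁻².
Linearising σT⁴ gives d(σT⁴)/dT = 4σT_e³ = 5.924 W m⁻² per K.
So ΔT₀ = 2.774/5.924 = 0.468 K.

0.47 K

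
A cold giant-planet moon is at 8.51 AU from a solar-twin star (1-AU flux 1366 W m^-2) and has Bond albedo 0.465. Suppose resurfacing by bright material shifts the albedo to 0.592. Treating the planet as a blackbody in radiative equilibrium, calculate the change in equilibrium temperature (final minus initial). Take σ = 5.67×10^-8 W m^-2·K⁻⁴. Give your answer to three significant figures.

-5.35 K

Irradiance scales as 1/d², so S = 1366 W m^-2 × (1/8.51)² = 18.86 W m^-2.
Initial: T₁ = [S(1−0.465)/(4σ)]^(1/4) = 81.67 K.
Final:   T₂ = [S(1−0.592)/(4σ)]^(1/4) = 76.32 K.
Change: 76.32 − 81.67 = -5.350 K.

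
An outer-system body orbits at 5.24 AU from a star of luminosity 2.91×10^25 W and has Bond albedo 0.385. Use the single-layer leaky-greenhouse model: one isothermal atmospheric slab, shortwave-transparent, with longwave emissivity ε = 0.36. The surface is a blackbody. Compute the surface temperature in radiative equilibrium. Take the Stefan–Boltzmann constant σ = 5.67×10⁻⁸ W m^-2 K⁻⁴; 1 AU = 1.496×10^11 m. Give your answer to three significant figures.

59.4 K

d = 5.24 × 1.496×10^11 m = 7.839×10^11 m.
Flux at the orbit: S = L/(4πd²) = 2.91×10^25/(4π·(7.84×10^11)²) = 3.768 W m^-2.
Effective emission temperature (TOA balance): σT_e⁴ = S(1−α)/4 = 0.5794 W m^-2 → T_e = 56.54 K.
For a single slab of emissivity ε, T_s⁴ = 2T_e⁴/(2−ε); thus T_s = 56.54·(1.22)^(1/4) = 59.41 K.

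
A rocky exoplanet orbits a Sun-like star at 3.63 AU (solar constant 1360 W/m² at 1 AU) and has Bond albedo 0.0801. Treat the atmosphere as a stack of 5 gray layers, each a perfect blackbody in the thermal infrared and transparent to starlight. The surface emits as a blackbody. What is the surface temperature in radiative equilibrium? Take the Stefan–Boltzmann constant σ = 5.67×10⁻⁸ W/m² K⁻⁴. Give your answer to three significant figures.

224 K

Flux at the orbit: S = 1360/(3.63)² = 103.2 W/m².
OLR = S(1−α)/4 = 23.74 W/m²; the top layer radiates at T_e = 143.0 K.
With N = 5 opaque layers, T_s = (N+1)^(1/4)·T_e = 6^(1/4)·143.0 = 223.9 K.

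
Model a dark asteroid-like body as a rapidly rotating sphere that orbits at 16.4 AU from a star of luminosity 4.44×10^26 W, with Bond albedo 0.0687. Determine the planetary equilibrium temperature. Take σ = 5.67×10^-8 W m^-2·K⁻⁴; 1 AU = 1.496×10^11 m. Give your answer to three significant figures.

70.1 K

Orbital distance: d = 16.4 AU = 2.453×10^12 m.
Spreading L over a sphere of radius d: S = 4.44×10^26/(4π·2.45×10^12²) = 5.870 W m^-2.
Averaging over the sphere, the absorbed flux is S(1−α)/4 = 1.367 W m^-2.
In equilibrium σT⁴ equals this, so T = 70.07 K.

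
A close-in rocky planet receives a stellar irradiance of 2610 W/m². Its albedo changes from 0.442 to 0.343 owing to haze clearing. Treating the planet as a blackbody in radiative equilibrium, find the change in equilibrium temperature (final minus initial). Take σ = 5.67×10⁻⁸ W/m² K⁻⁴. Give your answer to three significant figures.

11.8 K

Initial: T₁ = [S(1−0.442)/(4σ)]^(1/4) = 283.1 K.
After:  T₂ = [2610·0.657/(4σ)]^(1/4) = 294.9 K.
ΔT = T₂ − T₁ = 11.80 K.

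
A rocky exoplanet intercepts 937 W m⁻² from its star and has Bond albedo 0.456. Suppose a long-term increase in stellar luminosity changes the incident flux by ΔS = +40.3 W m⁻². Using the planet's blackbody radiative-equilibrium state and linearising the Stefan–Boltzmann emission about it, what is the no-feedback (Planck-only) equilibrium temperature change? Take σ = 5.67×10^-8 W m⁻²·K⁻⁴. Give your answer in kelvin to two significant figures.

2.3 kelvin

The baseline emission temperature is T_e = 217.7 K.
TOA radiative forcing: ΔF = (1−α)ΔS/4 = 0.544·(+40.3)/4 = 5.481 W m⁻².
Planck response: λ_P = 4σT_e³ = 4·5.67×10⁻⁸·(217.7)³ = 2.341 W m⁻²/K.
ΔT₀ = ΔF/λ_P = 5.481/2.341 = 2.34 K.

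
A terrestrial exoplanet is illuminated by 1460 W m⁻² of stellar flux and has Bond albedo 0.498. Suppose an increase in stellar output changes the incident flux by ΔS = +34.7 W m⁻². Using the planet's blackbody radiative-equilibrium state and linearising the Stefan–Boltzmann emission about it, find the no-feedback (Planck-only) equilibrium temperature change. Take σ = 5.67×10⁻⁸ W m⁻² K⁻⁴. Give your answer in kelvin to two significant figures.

1.4 kelvin

Unperturbed T_e = [1460·(1−0.498)/(4σ)]^¼ = 238.4 K.
TOA radiative forcing: ΔF = (1−α)ΔS/4 = 0.502·(+34.7)/4 = 4.355 W m⁻².
The Planck feedback parameter is 4σT_e³ = 3.074 W m⁻²/K.
Hence the no-feedback warming is ΔF/(4σT_e³) = 1.42 K.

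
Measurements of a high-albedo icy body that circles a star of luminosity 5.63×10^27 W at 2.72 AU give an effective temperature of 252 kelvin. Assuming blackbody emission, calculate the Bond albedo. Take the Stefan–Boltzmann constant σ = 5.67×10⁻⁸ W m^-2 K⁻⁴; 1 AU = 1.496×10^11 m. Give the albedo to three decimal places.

0.662

d = 2.72 × 1.496×10^11 m = 4.069×10^11 m.
Flux at the orbit: S = L/(4πd²) = 5.63×10^27/(4π·(4.07×10^11)²) = 2706 W m^-2.
Energy balance: S(1−α)/4 = σT⁴, so 1−α = 4σT⁴/S.
σT⁴ = 228.7 W m^-2, so 4σT⁴ = 914.6 W m^-2.
1−α = 914.6/2706 = 0.3380, so α = 0.6620.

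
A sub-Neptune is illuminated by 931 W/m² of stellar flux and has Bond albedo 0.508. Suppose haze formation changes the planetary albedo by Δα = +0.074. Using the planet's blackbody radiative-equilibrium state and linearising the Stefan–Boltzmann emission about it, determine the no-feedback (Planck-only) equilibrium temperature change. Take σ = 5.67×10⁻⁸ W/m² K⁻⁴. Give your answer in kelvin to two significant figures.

The baseline emission temperature is T_e = 212.0 K.
TOA radiative forcing: ΔF = −S·Δα/4 = −931.0·(+0.074)/4 = -17.22 W/m².
Planck response: λ_P = 4σT_e³ = 4·5.67×10⁻⁸·(212.0)³ = 2.161 W/m²/K.
ΔT₀ = ΔF/λ_P = -17.22/2.161 = -7.97 K.

-8.0 kelvin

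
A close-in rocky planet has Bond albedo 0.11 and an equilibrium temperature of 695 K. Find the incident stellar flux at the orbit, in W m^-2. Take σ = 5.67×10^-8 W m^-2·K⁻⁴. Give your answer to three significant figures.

Invert the energy balance for S: S = 4σT⁴/(1−α).
The emitted flux is σT⁴ = 13230 W m^-2.
S = 4·13230/0.89 = 59460 W m^-2.

59500 W m^-2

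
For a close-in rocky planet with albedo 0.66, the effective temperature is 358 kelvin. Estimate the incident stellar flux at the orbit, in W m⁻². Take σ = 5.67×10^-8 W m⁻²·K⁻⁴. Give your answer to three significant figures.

11000 W m⁻²

From S(1−α)/4 = σT⁴: S = 4σT⁴/(1−α).
The emitted flux is σT⁴ = 931.4 W m⁻².
So S = 4×931.4/(1−0.66) = 10960 W m⁻².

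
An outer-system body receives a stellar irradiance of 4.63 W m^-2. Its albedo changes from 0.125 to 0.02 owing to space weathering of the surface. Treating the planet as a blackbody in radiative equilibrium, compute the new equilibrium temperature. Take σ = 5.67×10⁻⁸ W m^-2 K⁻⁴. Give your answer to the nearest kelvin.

New equilibrium: T₂ = [(1−0.02)·4.630/(4σ)]^(1/4) = 66.88 K.

67 K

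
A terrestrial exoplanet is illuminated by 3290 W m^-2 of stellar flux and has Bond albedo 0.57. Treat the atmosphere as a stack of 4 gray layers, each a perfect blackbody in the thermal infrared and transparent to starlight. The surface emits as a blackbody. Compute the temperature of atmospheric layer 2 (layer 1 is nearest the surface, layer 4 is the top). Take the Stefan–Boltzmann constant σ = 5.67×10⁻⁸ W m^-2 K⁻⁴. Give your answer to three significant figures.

OLR = S(1−α)/4 = 353.7 W m^-2; the top layer radiates at T_e = 281.0 K.
The net upward flux σT_e⁴ is constant between every pair of levels, so T_k⁴ = (N+1−k)T_e⁴.
T_2 = (3)^(1/4)·281.0 = 369.9 K.

370 K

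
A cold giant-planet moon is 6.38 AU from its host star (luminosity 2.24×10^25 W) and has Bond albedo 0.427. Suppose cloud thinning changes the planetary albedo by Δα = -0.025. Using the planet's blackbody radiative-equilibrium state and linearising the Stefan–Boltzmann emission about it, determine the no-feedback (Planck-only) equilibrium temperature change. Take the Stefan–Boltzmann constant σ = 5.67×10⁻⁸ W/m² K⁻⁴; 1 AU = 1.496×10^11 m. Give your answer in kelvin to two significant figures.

0.51 kelvin

Orbital distance: d = 6.38 AU = 9.544×10^11 m.
Spreading L over a sphere of radius d: S = 2.24×10^25/(4π·9.54×10^11²) = 1.957 W/m².
Unperturbed T_e = [1.957·(1−0.427)/(4σ)]^¼ = 47.15 K.
The change in absorbed flux is Δ[S(1−α)/4] = −SΔα/4 = 0.01223 W/m².
Linearising σT⁴ gives d(σT⁴)/dT = 4σT_e³ = 0.02378 W/m² per K.
ΔT₀ = ΔF/λ_P = 0.01223/0.02378 = 0.514 K.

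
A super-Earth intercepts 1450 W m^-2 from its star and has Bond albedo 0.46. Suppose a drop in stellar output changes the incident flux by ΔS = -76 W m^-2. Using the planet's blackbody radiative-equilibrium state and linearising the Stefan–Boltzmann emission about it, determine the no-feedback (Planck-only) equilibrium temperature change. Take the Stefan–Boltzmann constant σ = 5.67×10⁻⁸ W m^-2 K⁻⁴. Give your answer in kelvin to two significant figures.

Reference equilibrium: T_e = [S(1−α)/(4σ)]^(1/4) = 242.4 K.
ΔF = Δ[S(1−α)]/4 = (1−0.46)·-76/4 = -10.26 W m^-2.
The Planck feedback parameter is 4σT_e³ = 3.230 W m^-2/K.
Hence the no-feedback warming is ΔF/(4σT_e³) = -3.18 K.

-3.2 K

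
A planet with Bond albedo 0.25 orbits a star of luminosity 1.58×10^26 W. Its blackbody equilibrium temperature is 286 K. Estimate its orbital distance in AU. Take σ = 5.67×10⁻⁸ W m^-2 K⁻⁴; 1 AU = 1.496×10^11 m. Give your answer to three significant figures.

The flux needed for this T is 4σT⁴/(1−0.25) = 2023 W m^-2.
Then d = [L/(4πS)]^(1/2) = 7.883×10^10 m, i.e. 0.5269 AU.

0.527 AU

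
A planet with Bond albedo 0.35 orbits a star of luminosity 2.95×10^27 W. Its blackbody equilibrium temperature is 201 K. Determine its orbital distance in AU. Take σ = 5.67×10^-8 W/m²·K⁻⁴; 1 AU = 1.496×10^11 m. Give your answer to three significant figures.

4.29 AU

The flux needed for this T is 4σT⁴/(1−0.35) = 569.5 W/m².
From L = 4πd²S, d = √(2.95×10^27/(4π·569.5)) = 6.420×10^11 m = 4.292 AU.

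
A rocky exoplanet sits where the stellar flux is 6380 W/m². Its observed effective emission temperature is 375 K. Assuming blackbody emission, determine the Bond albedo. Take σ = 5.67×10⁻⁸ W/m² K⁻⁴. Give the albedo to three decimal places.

Rearranging the radiative balance, α = 1 − 4σT⁴/S.
σT⁴ = 1121 W/m², so 4σT⁴ = 4485 W/m².
Hence α = 1 − 4485/6380 = 0.2970.

0.297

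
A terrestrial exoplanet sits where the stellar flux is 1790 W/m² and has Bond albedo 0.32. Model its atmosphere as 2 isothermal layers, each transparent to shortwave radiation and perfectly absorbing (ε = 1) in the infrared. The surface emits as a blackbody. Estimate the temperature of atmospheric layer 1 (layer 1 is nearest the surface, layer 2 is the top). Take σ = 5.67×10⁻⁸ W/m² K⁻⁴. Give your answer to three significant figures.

322 K

Top-of-atmosphere balance: σT_e⁴ = S(1−α)/4 = 304.3 W/m² → T_e = 270.7 K.
Each opaque layer satisfies 2T_j⁴ = T_{j−1}⁴ + T_{j+1}⁴, giving T_k⁴ = (N+1−k)T_e⁴.
With k = 1: T_1 = (2+1−1)^¼·270.7 K = 321.9 K.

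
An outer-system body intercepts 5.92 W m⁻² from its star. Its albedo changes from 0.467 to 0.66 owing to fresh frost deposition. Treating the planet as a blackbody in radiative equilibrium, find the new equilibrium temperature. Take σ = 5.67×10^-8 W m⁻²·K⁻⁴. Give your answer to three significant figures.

54.6 kelvin

With the new albedo, S(1−α₂)/4 = 0.5032 W m⁻², so T₂ = 54.58 K.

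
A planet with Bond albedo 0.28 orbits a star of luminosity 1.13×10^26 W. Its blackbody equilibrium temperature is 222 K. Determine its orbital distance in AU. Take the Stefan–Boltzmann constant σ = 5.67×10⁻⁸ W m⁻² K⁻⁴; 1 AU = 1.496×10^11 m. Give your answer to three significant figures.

0.725 AU

Required flux: S = 4σT⁴/(1−α) = 765.1 W m⁻².
Then d = [L/(4πS)]^(1/2) = 1.084×10^11 m, i.e. 0.7247 AU.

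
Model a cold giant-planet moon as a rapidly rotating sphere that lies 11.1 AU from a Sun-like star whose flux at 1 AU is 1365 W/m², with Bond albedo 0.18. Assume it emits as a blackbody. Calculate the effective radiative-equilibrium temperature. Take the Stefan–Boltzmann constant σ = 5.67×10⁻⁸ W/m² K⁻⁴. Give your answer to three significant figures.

By the inverse-square law, S = 1365/11.1² = 11.08 W/m².
The planet absorbs (1−α)S over its disc πR² and re-emits over 4πR², so the mean absorbed flux is (1−0.18)·11.08/4 = 2.271 W/m².
Set σT⁴ = 2.271 → T = (2.271/σ)^(1/4) = 79.55 K.

79.6 kelvin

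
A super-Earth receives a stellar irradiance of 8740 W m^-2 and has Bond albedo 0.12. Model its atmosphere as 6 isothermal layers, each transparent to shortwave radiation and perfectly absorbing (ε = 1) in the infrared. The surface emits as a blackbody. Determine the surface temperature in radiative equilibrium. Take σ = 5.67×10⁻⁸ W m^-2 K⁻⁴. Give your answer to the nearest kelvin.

698 kelvin

OLR = S(1−α)/4 = 1923 W m^-2; the top layer radiates at T_e = 429.1 K.
For an N-layer opaque stack, T_s⁴ = (N+1)T_e⁴, hence T_s = (7)^(1/4)×429.1 K = 698.0 K.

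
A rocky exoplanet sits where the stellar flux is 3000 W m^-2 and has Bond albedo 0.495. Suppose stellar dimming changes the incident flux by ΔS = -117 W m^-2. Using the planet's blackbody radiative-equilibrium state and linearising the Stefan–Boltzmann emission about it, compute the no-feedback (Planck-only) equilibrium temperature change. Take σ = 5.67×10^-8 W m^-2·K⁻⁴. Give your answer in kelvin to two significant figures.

Reference equilibrium: T_e = [S(1−α)/(4σ)]^(1/4) = 285.9 K.
TOA radiative forcing: ΔF = (1−α)ΔS/4 = 0.505·(-117)/4 = -14.77 W m^-2.
The Planck feedback parameter is 4σT_e³ = 5.299 W m^-2/K.
So ΔT₀ = -14.77/5.299 = -2.79 K.

-2.8 K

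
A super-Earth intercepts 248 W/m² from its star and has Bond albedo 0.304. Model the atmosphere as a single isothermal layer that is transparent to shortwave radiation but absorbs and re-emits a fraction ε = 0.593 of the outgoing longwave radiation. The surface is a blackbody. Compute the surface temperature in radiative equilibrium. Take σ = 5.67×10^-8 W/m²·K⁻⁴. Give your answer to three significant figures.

The planet radiates to space at T_e = [S(1−α)/(4σ)]^(1/4) = 166.1 K.
The surface balance (absorbed SW + ε·downward IR = σT_s⁴) with T_a⁴ = T_s⁴/2 reduces to T_s = T_e·[2/(2−ε)]^¼ = 181.4 K.

181 K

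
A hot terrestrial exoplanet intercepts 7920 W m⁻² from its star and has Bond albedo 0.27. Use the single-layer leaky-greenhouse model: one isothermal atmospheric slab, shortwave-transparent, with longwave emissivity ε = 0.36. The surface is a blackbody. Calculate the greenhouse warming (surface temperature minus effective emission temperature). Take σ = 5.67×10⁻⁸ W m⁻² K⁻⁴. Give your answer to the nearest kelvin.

At the top of the atmosphere, σT_e⁴ = S(1−α)/4 = 1445 W m⁻², giving T_e = 399.6 K.
The surface balance (absorbed SW + ε·downward IR = σT_s⁴) with T_a⁴ = T_s⁴/2 reduces to T_s = T_e·[2/(2−ε)]^¼ = 419.9 K.
Greenhouse warming: T_s − T_e = 20.32 K.

20 K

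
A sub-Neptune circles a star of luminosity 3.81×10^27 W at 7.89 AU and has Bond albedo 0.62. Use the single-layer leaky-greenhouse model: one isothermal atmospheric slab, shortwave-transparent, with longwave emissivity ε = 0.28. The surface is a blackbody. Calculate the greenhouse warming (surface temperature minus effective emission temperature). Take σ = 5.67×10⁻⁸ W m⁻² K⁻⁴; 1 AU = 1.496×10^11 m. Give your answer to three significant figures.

5.31 kelvin

Orbital distance: d = 7.89 AU = 1.180×10^12 m.
Flux at the orbit: S = L/(4πd²) = 3.81×10^27/(4π·(1.18×10^12)²) = 217.6 W m⁻².
At the top of the atmosphere, σT_e⁴ = S(1−α)/4 = 20.67 W m⁻², giving T_e = 138.2 K.
The surface balance (absorbed SW + ε·downward IR = σT_s⁴) with T_a⁴ = T_s⁴/2 reduces to T_s = T_e·[2/(2−ε)]^¼ = 143.5 K.
T_s − T_e = 143.5 − 138.2 = 5.310 K.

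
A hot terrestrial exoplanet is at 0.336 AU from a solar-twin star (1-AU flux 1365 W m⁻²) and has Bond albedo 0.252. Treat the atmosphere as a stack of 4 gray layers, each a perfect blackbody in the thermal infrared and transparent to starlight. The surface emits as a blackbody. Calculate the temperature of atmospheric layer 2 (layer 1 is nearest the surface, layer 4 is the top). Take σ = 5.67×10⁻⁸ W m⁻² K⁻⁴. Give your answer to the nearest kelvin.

588 K

By the inverse-square law, S = 1365/0.336² = 12090 W m⁻².
OLR = S(1−α)/4 = 2261 W m⁻²; the top layer radiates at T_e = 446.9 K.
In the N-layer model, layer k (counted from the surface) has T_k = (N+1−k)^(1/4)·T_e.
With k = 2: T_2 = (4+1−2)^¼·446.9 K = 588.1 K.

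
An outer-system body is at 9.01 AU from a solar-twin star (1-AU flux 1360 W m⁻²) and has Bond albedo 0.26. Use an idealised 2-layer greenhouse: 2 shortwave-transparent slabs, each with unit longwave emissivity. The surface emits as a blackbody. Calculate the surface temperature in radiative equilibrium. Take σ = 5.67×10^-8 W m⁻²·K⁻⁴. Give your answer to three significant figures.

Flux at the orbit: S = 1360/(9.01)² = 16.75 W m⁻².
OLR = S(1−α)/4 = 3.099 W m⁻²; the top layer radiates at T_e = 85.98 K.
Layer-by-layer balance gives σT_s⁴ = (N+1)σT_e⁴, so T_s = 3^¼·85.98 = 113.2 K.

113 K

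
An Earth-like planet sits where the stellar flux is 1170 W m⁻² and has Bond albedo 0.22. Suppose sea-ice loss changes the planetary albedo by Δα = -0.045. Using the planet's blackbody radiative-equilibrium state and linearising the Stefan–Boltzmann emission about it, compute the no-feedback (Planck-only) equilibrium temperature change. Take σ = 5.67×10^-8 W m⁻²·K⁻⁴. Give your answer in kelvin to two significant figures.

The baseline emission temperature is T_e = 251.9 K.
TOA radiative forcing: ΔF = −S·Δα/4 = −1170·(-0.045)/4 = 13.16 W m⁻².
Planck response: λ_P = 4σT_e³ = 4·5.67×10⁻⁸·(251.9)³ = 3.623 W m⁻²/K.
So ΔT₀ = 13.16/3.623 = 3.63 K.

3.6 K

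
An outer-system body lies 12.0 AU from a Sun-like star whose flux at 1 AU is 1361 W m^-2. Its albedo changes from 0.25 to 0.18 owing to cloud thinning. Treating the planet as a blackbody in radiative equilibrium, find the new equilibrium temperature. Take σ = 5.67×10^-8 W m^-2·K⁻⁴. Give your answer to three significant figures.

76.5 K

Flux at the orbit: S = 1361/(12.0)² = 9.451 W m^-2.
With the new albedo, S(1−α₂)/4 = 1.938 W m^-2, so T₂ = 76.46 K.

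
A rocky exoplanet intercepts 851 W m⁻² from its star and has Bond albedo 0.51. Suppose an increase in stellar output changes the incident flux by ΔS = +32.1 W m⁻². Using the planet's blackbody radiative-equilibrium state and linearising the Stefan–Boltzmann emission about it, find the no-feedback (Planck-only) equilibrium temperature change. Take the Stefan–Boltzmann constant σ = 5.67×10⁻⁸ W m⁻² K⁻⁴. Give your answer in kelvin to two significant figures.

2.0 kelvin

Reference equilibrium: T_e = [S(1−α)/(4σ)]^(1/4) = 207.1 K.
TOA radiative forcing: ΔF = (1−α)ΔS/4 = 0.49·(+32.1)/4 = 3.932 W m⁻².
Planck response: λ_P = 4σT_e³ = 4·5.67×10⁻⁸·(207.1)³ = 2.014 W m⁻²/K.
So ΔT₀ = 3.932/2.014 = 1.95 K.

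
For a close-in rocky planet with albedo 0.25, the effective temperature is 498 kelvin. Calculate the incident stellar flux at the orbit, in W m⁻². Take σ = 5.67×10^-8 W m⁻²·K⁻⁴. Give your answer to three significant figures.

18600 W m⁻²

From S(1−α)/4 = σT⁴: S = 4σT⁴/(1−α).
σT⁴ = 5.67×10⁻⁸·(498)⁴ = 3487 W m⁻².
S = 4·3487/0.75 = 18600 W m⁻².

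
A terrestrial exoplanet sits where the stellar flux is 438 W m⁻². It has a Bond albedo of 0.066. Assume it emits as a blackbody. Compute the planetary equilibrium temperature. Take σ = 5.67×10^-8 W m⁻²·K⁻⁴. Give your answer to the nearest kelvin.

Averaging over the sphere, the absorbed flux is S(1−α)/4 = 102.3 W m⁻².
In equilibrium σT⁴ equals this, so T = 206.1 K.

206 K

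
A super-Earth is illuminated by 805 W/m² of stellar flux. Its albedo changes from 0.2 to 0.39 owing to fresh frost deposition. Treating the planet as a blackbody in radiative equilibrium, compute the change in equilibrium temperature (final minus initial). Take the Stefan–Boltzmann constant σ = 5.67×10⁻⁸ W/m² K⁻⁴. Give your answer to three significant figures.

With α = 0.2, T₁ = 230.8 K.
Final:   T₂ = [S(1−0.39)/(4σ)]^(1/4) = 215.7 K.
Change: 215.7 − 230.8 = -15.13 K.

-15.1 K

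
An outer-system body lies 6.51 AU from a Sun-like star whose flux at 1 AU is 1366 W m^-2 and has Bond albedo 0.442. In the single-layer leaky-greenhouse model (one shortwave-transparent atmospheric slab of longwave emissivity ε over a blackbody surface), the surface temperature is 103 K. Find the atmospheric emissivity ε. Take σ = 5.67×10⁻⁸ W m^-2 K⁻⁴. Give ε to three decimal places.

Flux at the orbit: S = 1366/(6.51)² = 32.23 W m^-2.
Effective temperature: T_e = [S(1−α)/(4σ)]^(1/4) = 94.37 K.
Since (2−ε)/2 = (T_e/T_s)⁴ = 0.7046, ε = 0.5908.

0.591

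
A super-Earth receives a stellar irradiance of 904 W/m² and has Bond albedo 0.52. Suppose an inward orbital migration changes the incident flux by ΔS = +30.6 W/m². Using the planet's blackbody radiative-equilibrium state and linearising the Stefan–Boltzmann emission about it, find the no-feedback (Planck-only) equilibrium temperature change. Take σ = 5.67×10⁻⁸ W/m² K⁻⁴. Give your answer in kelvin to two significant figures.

1.8 kelvin

The baseline emission temperature is T_e = 209.1 K.
ΔF = Δ[S(1−α)]/4 = (1−0.52)·+30.6/4 = 3.672 W/m².
Linearising σT⁴ gives d(σT⁴)/dT = 4σT_e³ = 2.075 W/m² per K.
ΔT₀ = ΔF/λ_P = 3.672/2.075 = 1.77 K.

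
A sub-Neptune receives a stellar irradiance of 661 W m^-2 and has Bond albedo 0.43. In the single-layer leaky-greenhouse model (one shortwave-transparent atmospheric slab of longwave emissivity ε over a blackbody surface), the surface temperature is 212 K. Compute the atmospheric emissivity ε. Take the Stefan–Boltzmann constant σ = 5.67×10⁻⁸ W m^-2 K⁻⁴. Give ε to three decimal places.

0.355

Effective temperature: T_e = [S(1−α)/(4σ)]^(1/4) = 201.9 K.
Inverting T_s⁴ = 2T_e⁴/(2−ε): (T_e/T_s)⁴ = 0.8224, so ε = 2(1 − 0.8224) = 0.3552.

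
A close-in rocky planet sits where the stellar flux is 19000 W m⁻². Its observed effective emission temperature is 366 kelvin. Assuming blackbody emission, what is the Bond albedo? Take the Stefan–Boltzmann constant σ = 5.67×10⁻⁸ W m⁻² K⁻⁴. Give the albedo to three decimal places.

0.786

From σT⁴ = S(1−α)/4 we invert for α: 1−α = 4σT⁴/S.
σT⁴ = 1017 W m⁻², so 4σT⁴ = 4070 W m⁻².
Hence α = 1 − 4070/19000 = 0.7858.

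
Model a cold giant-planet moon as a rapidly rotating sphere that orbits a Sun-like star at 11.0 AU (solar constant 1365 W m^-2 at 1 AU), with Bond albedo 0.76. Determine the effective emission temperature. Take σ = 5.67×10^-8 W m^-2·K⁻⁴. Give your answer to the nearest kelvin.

59 K

Irradiance scales as 1/d², so S = 1365 W m^-2 × (1/11.0)² = 11.28 W m^-2.
Averaging over the sphere, the absorbed flux is S(1−α)/4 = 0.6769 W m^-2.
In equilibrium σT⁴ equals this, so T = 58.78 K.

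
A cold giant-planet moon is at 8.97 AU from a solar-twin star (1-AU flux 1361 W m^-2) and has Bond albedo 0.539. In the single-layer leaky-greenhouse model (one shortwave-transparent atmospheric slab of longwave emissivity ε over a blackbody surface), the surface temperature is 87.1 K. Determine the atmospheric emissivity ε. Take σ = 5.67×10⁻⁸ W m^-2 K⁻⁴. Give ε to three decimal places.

0.805

Irradiance scales as 1/d², so S = 1361 W m^-2 × (1/8.97)² = 16.92 W m^-2.
Effective temperature: T_e = [S(1−α)/(4σ)]^(1/4) = 76.57 K.
Since (2−ε)/2 = (T_e/T_s)⁴ = 0.5974, ε = 0.8052.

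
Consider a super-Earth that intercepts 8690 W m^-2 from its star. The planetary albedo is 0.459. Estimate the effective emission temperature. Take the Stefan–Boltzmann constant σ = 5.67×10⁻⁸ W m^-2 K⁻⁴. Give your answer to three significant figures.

379 K

The planet absorbs (1−α)S over its disc πR² and re-emits over 4πR², so the mean absorbed flux is (1−0.459)·8690/4 = 1175 W m^-2.
Set σT⁴ = 1175 → T = (1175/σ)^(1/4) = 379.4 K.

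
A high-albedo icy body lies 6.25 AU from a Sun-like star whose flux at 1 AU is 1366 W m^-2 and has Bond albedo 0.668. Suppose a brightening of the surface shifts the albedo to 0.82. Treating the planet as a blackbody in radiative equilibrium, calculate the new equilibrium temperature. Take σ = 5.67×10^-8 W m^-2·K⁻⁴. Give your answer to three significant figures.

72.6 K

Irradiance scales as 1/d², so S = 1366 W m^-2 × (1/6.25)² = 34.97 W m^-2.
With the new albedo, S(1−α₂)/4 = 1.574 W m^-2, so T₂ = 72.58 K.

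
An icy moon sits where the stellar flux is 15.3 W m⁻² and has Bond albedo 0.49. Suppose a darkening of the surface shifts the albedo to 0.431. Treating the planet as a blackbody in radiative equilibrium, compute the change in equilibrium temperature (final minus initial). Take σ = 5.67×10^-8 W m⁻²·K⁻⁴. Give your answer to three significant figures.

2.12 kelvin

Initial: T₁ = [S(1−0.49)/(4σ)]^(1/4) = 76.59 K.
Final:   T₂ = [S(1−0.431)/(4σ)]^(1/4) = 78.71 K.
ΔT = T₂ − T₁ = 2.125 K.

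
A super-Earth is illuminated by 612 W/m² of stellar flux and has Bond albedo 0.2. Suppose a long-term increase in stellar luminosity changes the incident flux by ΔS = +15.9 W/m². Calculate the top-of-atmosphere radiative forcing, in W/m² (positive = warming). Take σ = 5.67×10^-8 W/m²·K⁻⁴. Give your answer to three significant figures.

3.18 W/m²

ΔF = Δ[S(1−α)]/4 = (1−0.2)·+15.9/4 = 3.180 W/m².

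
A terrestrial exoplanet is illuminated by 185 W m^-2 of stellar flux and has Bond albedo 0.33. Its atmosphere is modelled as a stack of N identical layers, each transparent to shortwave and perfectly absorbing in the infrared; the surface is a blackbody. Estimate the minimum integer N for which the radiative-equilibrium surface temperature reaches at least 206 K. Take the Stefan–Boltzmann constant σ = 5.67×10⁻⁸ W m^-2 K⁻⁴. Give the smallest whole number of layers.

3

Top-of-atmosphere balance: σT_e⁴ = S(1−α)/4 = 30.99 W m^-2 → T_e = 152.9 K.
Since T_s⁴ = (N+1)T_e⁴, we need N ≥ (T_s/T_e)⁴ − 1 = 2.295.
So N ≥ 2.295; the smallest integer is N = 3.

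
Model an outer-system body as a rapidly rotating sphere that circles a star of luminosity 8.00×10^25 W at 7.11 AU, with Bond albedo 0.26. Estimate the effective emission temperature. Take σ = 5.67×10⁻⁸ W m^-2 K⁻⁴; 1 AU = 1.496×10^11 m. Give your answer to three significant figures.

Orbital distance: d = 7.11 AU = 1.064×10^12 m.
Flux at the orbit: S = L/(4πd²) = 8.00×10^25/(4π·(1.06×10^12)²) = 5.627 W m^-2.
Averaging over the sphere, the absorbed flux is S(1−α)/4 = 1.041 W m^-2.
Set σT⁴ = 1.041 → T = (1.041/σ)^(1/4) = 65.46 K.

65.5 K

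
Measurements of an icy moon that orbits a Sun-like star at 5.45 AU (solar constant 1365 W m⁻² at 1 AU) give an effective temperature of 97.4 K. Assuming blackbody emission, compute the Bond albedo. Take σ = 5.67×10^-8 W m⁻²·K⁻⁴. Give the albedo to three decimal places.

Flux at the orbit: S = 1365/(5.45)² = 45.96 W m⁻².
Rearranging the radiative balance, α = 1 − 4σT⁴/S.
4σT⁴ = 4·5.67×10⁻⁸·(97.4)⁴ = 20.41 W m⁻².
1−α = 20.41/45.96 = 0.4442, so α = 0.5558.

0.556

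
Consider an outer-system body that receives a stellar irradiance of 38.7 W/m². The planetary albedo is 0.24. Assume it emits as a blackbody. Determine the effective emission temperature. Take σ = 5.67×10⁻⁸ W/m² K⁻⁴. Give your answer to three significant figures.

107 kelvin

The planet absorbs (1−α)S over its disc πR² and re-emits over 4πR², so the mean absorbed flux is (1−0.24)·38.70/4 = 7.353 W/m².
Balancing against σT⁴: T = (7.353/5.67×10⁻⁸)^(1/4) = 106.7 K.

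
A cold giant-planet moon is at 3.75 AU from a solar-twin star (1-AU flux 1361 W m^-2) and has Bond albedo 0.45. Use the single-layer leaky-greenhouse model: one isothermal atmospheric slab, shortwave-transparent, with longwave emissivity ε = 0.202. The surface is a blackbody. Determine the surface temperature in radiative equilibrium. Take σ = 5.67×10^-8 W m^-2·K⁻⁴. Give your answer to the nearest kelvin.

127 K

By the inverse-square law, S = 1361/3.75² = 96.78 W m^-2.
Effective emission temperature (TOA balance): σT_e⁴ = S(1−α)/4 = 13.31 W m^-2 → T_e = 123.8 K.
The surface balance (absorbed SW + ε·downward IR = σT_s⁴) with T_a⁴ = T_s⁴/2 reduces to T_s = T_e·[2/(2−ε)]^¼ = 127.1 K.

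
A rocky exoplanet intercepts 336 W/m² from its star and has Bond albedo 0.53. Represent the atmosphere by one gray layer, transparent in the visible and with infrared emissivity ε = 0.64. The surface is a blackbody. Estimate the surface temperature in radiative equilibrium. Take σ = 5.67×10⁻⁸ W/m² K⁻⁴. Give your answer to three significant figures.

Effective emission temperature (TOA balance): σT_e⁴ = S(1−α)/4 = 39.48 W/m² → T_e = 162.4 K.
Surface balance with a leaky layer gives σT_s⁴ = σT_e⁴·2/(2−ε), so T_s = T_e·[2/(2−0.64)]^(1/4) = 178.9 K.

179 K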